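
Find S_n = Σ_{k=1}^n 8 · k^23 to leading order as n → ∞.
S_n ~ n^24 / 3

By integral comparison (Euler-Maclaurin), Σ_{k=1}^n 8 · k^23 = 8 · ∫_0^n x^23 dx + O(n^23) = 8 · n^24/24 = n^24 / 3 + O(n^23). (Equivalently, Faulhaber's formula gives the same leading term.)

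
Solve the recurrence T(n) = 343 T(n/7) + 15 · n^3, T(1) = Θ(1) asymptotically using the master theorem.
T(n) = Θ(n^3 log n)

log_7 343 = 3, and f(n) = 15 · n^3 = Θ(n^(log_7 343)). This is Case 2 of the master theorem: T(n) = Θ(f(n) · log n) = Θ(n^3 log n).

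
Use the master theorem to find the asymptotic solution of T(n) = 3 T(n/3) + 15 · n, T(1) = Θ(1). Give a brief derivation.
T(n) = Θ(n log n)

log_3 3 = 1, and f(n) = 15 · n = Θ(n^(log_3 3)). This is Case 2 of the master theorem: T(n) = Θ(f(n) · log n) = Θ(n log n).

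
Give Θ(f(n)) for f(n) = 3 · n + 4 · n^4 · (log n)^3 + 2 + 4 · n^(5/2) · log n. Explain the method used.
f(n) ∈ Θ(n^4 · (log n)^3)

Compare the terms by growth order. For large n, n^a · (log n)^b dominates n^a' · (log n)^b' iff a > a', or (a = a' and b > b'). Ranking the 4 terms shows the dominant one is 4 · n^4 · (log n)^3. Hence f(n) ∈ Θ(n^4 · (log n)^3).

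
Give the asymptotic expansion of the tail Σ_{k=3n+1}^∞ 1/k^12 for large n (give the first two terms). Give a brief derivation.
Σ_{k>3n} 1/k^12 = 1/(11 · (3n)^11) − 1/(2 · (3n)^12) + O(1/(3n)^13)

Compare to the integral: ∫_{3n}^∞ x^(−12) dx = [−x^(−11)/11]_{3n}^∞ = 1/((12−1)·(3n)^11). The Euler-Maclaurin correction adds −f(3n)/2 = −1/(2·(3n)^12). Euler-Maclaurin then gives
  Σ_{k>3n} 1/k^12 = ∫_{3n}^∞ dx/x^12 − 1/(2·(3n)^12) + O(1/(3n)^13).
(Equivalently this is ζ(12) − Σ_{k≤3n} 1/k^12.)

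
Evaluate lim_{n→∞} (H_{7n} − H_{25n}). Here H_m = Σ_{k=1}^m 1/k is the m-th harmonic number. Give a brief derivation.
lim = ln(7/25)

Euler-Maclaurin gives H_m = ln m + γ + 1/(2m) + O(1/m^2). The γ and O(1/m) terms cancel in the difference:
  H_{7n} − H_{25n} = ln(7n) − ln(25n) + O(1/n) = ln(7/25) + O(1/n).
Hence the limit is ln(7/25).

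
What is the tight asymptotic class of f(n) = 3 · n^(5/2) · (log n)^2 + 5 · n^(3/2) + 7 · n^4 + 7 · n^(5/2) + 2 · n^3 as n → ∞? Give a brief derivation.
f(n) ∈ Θ(n^4)

Compare the terms by growth order. For large n, n^a · (log n)^b dominates n^a' · (log n)^b' iff a > a', or (a = a' and b > b'). Ranking the 5 terms shows the dominant one is 7 · n^4. Hence f(n) ∈ Θ(n^4).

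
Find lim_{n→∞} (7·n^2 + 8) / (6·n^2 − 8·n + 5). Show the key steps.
lim = 7/6

For large n the leading n^2 terms dominate both numerator and denominator. Dividing top and bottom by n^2, every other term tends to 0, leaving 7/6.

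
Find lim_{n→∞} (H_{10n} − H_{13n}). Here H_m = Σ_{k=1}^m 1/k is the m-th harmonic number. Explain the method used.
lim = ln(10/13)

Euler-Maclaurin gives H_m = ln m + γ + 1/(2m) + O(1/m^2). The γ and O(1/m) terms cancel in the difference:
  H_{10n} − H_{13n} = ln(10n) − ln(13n) + O(1/n) = ln(10/13) + O(1/n).
Hence the limit is ln(10/13).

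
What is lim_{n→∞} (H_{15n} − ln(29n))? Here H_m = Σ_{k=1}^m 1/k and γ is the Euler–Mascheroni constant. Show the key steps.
lim = ln(15/29) + γ

By Euler-Maclaurin, H_m = ln m + γ + O(1/m). So
  H_{15n} − ln(29n) = ln(15n) + γ − ln(29n) + O(1/n)
                       = ln(15/29) + γ + O(1/n).
Hence the limit is ln(15/29) + γ.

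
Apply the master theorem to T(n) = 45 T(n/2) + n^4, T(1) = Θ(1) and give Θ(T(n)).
T(n) = Θ(n^(log_2 45))

Master theorem: compare f(n) = n^4 to n^(log_2 45) where log_2 45 ≈ 5.492. Since 4 < log_2 45, we have f(n) = O(n^(log_2 45 − ε)) for some ε > 0 — Case 1. Hence T(n) = Θ(n^(log_2 45)).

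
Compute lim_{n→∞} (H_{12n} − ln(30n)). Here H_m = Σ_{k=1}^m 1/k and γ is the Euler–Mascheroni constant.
lim = ln(2/5) + γ

By Euler-Maclaurin, H_m = ln m + γ + O(1/m). So
  H_{12n} − ln(30n) = ln(12n) + γ − ln(30n) + O(1/n)
                       = ln(12/30) + γ + O(1/n).
Hence the limit is ln(12/30) + γ (= ln(2/5)).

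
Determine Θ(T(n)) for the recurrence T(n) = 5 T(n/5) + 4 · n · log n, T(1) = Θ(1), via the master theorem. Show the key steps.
T(n) = Θ(n · (log n)^2)

Here log_5 5 = 1 and f(n) = 4 · n · log n = Θ(n^(log_5 5) · (log n)^1). This is the extended Case 2 of the master theorem (f matches the critical exponent up to log factors), giving T(n) = Θ(n^(log_5 5) · (log n)^(1+1)) = Θ(n · (log n)^2).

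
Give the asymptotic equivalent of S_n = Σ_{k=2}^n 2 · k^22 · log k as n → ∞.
S_n ~ 2 · n^23 log n / 23 − 2 · n^23 / 529

By integral comparison, S_n = ∫_1^n 2 · x^22 · log x dx + O(n^22 · log n). For the integral, ∫ x^22 log x dx = n^23 log n / 23 − n^23/529 (integration by parts). Hence S_n ~ 2 · n^23 log n / 23 − 2 · n^23 / 529.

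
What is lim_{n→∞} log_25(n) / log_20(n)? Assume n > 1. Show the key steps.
lim = ln(20) / ln(25) = log_25(20)

Change of base: log_25(n) = ln n / ln 25 and log_20(n) = ln n / ln 20. The ratio is (ln n / ln 25) · (ln 20 / ln n) = ln 20 / ln 25, a constant independent of n. So the limit is ln 20 / ln 25 = log_25(20).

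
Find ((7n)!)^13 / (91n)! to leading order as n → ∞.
((7n)!)^13/(91n)! ~ ((2π·7n)^(12/2) / sqrt(13)) · 13^(−13·7n)  →  0

Write N = 7n. Stirling: N! ~ sqrt(2π N)(N/e)^N and (13N)! ~ sqrt(2π·13N)·(13N/e)^(13N).
  (N!)^13/(13N)! ~ (2π N)^(13/2) (N/e)^(13N) / [sqrt(2π·13N) (13N/e)^(13N)]
     = (2π N)^(13/2) / sqrt(2π·13N) · (N/(13N))^(13N)
     = (2π N)^((13−1)/2) / sqrt(13) · 13^(−13N).
Since 13^13 > 1, the factor 13^(−13N) decays exponentially, so the ratio → 0. Substituting N = 7n gives the stated form.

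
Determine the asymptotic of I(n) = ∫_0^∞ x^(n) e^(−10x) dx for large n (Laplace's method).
I(n) ~ (sqrt(2π·n) / 10) · (n/(10e))^(n)

Write the integrand as exp(n ln x − 10x) and set f(x) = n ln x − 10x. Then f'(x) = n/x − 10 = 0 at x* = n/10, and f''(x*) = −n/x*^2 = −10^2/(n). Laplace's method (interior maximum) gives
  I(n) ~ e^(f(x*)) · sqrt(2π / |f''(x*)|)
        = exp(n ln(n/10) − n) · sqrt(2π · n / 10^2)
        = (n/10)^(n) e^(−n) · sqrt(2π·n) / 10
        = (sqrt(2π·n) / 10) · (n/(10e))^(n).
This matches Γ(n+1)/10^(n+1) with Stirling applied to Γ.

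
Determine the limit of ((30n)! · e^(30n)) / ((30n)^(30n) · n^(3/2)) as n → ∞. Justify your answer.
lim = 0

Stirling: (30n)! ~ sqrt(2π·30n) · (30n/e)^(30n). Hence
  (30n)! · e^(30n) / (30n)^(30n) ~ sqrt(2π·30n).
Dividing by n^(3/2): sqrt(2π·30n) / n^(3/2) = sqrt(2π·30) · n^((1−3)/2), so the expression behaves like sqrt(2π·30) · n^((1−3)/2) → 0.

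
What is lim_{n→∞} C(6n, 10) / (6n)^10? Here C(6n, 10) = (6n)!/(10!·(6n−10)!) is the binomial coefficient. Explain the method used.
lim = 1/10! = 1/3628800

With N = 6n → ∞: C(N, 10) / N^10 = [N(N−1)…(N−9)] / (10! · N^10) = (1/10!) · 1 · (1 − 1/(6n)) · … · (1 − 9/(6n)). Each factor → 1 as N → ∞, so the limit is 1/10! = 1/3628800.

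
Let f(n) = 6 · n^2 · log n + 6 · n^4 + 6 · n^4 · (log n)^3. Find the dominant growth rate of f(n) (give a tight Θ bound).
f(n) ∈ Θ(n^4 · (log n)^3)

Compare the terms by growth order. For large n, n^a · (log n)^b dominates n^a' · (log n)^b' iff a > a', or (a = a' and b > b'). Ranking the 3 terms shows the dominant one is 6 · n^4 · (log n)^3. Hence f(n) ∈ Θ(n^4 · (log n)^3).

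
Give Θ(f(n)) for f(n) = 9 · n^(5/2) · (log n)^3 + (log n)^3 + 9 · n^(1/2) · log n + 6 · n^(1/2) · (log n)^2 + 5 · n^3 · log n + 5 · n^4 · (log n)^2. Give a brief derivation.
f(n) ∈ Θ(n^4 · (log n)^2)

Compare the terms by growth order. For large n, n^a · (log n)^b dominates n^a' · (log n)^b' iff a > a', or (a = a' and b > b'). Ranking the 6 terms shows the dominant one is 5 · n^4 · (log n)^2. Hence f(n) ∈ Θ(n^4 · (log n)^2).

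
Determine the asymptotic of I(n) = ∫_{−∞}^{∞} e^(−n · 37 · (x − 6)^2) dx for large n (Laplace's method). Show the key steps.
I(n) = sqrt(π/(37n))

Here φ(x) = 37 · (x − 6)^2 has its unique minimum at x* = 6 with φ(x*) = 0 and φ''(x*) = 74. Laplace's method gives
  I(n) ~ e^(−n φ(x*)) · sqrt(2π / (n · φ''(x*))) = sqrt(2π / (74n)) = sqrt(π/(37n)).
This is exact: substituting u = (x − 6)·sqrt(37n) gives I(n) = (1/sqrt(37n)) ∫_{−∞}^{∞} e^(−u^2) du = sqrt(π/(37n)).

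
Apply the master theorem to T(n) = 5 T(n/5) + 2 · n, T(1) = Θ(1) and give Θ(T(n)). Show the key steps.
T(n) = Θ(n log n)

log_5 5 = 1, and f(n) = 2 · n = Θ(n^(log_5 5)). This is Case 2 of the master theorem: T(n) = Θ(f(n) · log n) = Θ(n log n).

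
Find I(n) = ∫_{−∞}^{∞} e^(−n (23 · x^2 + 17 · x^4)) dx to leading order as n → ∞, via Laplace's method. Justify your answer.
I(n) ~ sqrt(π/(23n))

φ(x) = 23 · x^2 + 17 · x^4 has its unique global minimum at x* = 0 (since φ'(x) = 46x + 68x^3 = 0 only at x = 0 for real x with both coefficients positive, and φ → ∞ as |x| → ∞). At x* = 0, φ(0) = 0 and φ''(0) = 46. Laplace's method then gives
  I(n) ~ sqrt(2π / (n · φ''(0))) · e^(−n φ(0)) = sqrt(2π / (46n)) = sqrt(π/(23n)).
The 17 · x^4 term contributes only at subleading order (an O(1/n) relative correction).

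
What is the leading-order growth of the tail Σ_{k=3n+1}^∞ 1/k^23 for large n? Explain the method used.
Σ_{k>3n} 1/k^23 ~ 1/(22 · (3n)^22)

Compare to the integral: ∫_{3n}^∞ x^(−23) dx = [−x^(−22)/22]_{3n}^∞ = 1/((23−1)·(3n)^22). Euler-Maclaurin then gives
  Σ_{k>3n} 1/k^23 = ∫_{3n}^∞ dx/x^23 − 1/(2·(3n)^23) + O(1/(3n)^24).
(Equivalently this is ζ(23) − Σ_{k≤3n} 1/k^23.)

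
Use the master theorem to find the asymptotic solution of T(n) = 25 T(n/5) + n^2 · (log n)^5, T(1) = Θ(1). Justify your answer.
T(n) = Θ(n^2 · (log n)^6)

Here log_5 25 = 2 and f(n) = n^2 · (log n)^5 = Θ(n^(log_5 25) · (log n)^5). This is the extended Case 2 of the master theorem (f matches the critical exponent up to log factors), giving T(n) = Θ(n^(log_5 25) · (log n)^(5+1)) = Θ(n^2 · (log n)^6).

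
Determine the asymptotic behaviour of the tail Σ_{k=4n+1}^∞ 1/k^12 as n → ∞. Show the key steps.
Σ_{k>4n} 1/k^12 ~ 1/(11 · (4n)^11)

Compare to the integral: ∫_{4n}^∞ x^(−12) dx = [−x^(−11)/11]_{4n}^∞ = 1/((12−1)·(4n)^11). Euler-Maclaurin then gives
  Σ_{k>4n} 1/k^12 = ∫_{4n}^∞ dx/x^12 − 1/(2·(4n)^12) + O(1/(4n)^13).
(Equivalently this is ζ(12) − Σ_{k≤4n} 1/k^12.)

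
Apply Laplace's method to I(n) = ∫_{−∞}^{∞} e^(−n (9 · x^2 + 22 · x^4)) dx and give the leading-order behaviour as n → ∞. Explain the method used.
I(n) ~ sqrt(π/(9n))

φ(x) = 9 · x^2 + 22 · x^4 has its unique global minimum at x* = 0 (since φ'(x) = 18x + 88x^3 = 0 only at x = 0 for real x with both coefficients positive, and φ → ∞ as |x| → ∞). At x* = 0, φ(0) = 0 and φ''(0) = 18. Laplace's method then gives
  I(n) ~ sqrt(2π / (n · φ''(0))) · e^(−n φ(0)) = sqrt(2π / (18n)) = sqrt(π/(9n)).
The 22 · x^4 term contributes only at subleading order (an O(1/n) relative correction).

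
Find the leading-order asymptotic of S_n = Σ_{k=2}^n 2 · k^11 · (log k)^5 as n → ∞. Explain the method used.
S_n ~ n^12 · (log n)^5 / 6

By integral comparison, S_n = ∫_1^n 2 · x^11 · (log x)^5 dx + O(n^11 · (log n)^5). For the integral, the leading term of ∫_1^n x^11 (log x)^5 dx is n^12/12 · (log n)^5 (by repeated integration by parts; each step lowers the log-exponent and produces a relatively O(1/log n) correction). Hence S_n ~ n^12 · (log n)^5 / 6.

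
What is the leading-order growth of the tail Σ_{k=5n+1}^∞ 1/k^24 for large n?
Σ_{k>5n} 1/k^24 ~ 1/(23 · (5n)^23)

Compare to the integral: ∫_{5n}^∞ x^(−24) dx = [−x^(−23)/23]_{5n}^∞ = 1/((24−1)·(5n)^23). Euler-Maclaurin then gives
  Σ_{k>5n} 1/k^24 = ∫_{5n}^∞ dx/x^24 − 1/(2·(5n)^24) + O(1/(5n)^25).
(Equivalently this is ζ(24) − Σ_{k≤5n} 1/k^24.)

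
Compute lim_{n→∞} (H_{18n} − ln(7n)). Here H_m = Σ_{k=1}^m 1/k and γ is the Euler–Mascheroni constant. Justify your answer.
lim = ln(18/7) + γ

By Euler-Maclaurin, H_m = ln m + γ + O(1/m). So
  H_{18n} − ln(7n) = ln(18n) + γ − ln(7n) + O(1/n)
                       = ln(18/7) + γ + O(1/n).
Hence the limit is ln(18/7) + γ.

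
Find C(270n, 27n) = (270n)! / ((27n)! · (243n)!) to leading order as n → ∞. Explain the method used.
C(270n, 27n) ~ (10000000000/387420489)^(27n) · sqrt(5/(9π·27n))

Write N = 27n. Apply Stirling to each factorial:
  (10N)! ~ sqrt(2π·10N) · (10N/e)^(10N),
  N! ~ sqrt(2π N) · (N/e)^N,
  (9N)! ~ sqrt(2π·9N) · (9N/e)^(9N).
The exponential factors combine to (10N)^(10N) / (N^N · (9N)^(9N)) = 10^(10N)/9^(9N) = (10^10/9^9)^N = (10000000000/387420489)^N.
The square-root prefactors combine to sqrt(2π·10N) / (sqrt(2π N)·sqrt(2π·9N)) = sqrt(10 / (2π·9·N)) = sqrt(5/(9π·27n)).
Substituting N = 27n: C(270n, 27n) ~ (10000000000/387420489)^(27n) · sqrt(5/(9π·27n)).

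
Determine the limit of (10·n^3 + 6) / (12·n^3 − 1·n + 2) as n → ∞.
lim = 10/12 = 5/6

For large n the leading n^3 terms dominate both numerator and denominator. Dividing top and bottom by n^3, every other term tends to 0, leaving 10/12 = 5/6.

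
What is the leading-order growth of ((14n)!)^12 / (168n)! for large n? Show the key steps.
((14n)!)^12/(168n)! ~ ((2π·14n)^(11/2) / sqrt(12)) · 12^(−12·14n)  →  0

Write N = 14n. Stirling: N! ~ sqrt(2π N)(N/e)^N and (12N)! ~ sqrt(2π·12N)·(12N/e)^(12N).
  (N!)^12/(12N)! ~ (2π N)^(12/2) (N/e)^(12N) / [sqrt(2π·12N) (12N/e)^(12N)]
     = (2π N)^(12/2) / sqrt(2π·12N) · (N/(12N))^(12N)
     = (2π N)^((12−1)/2) / sqrt(12) · 12^(−12N).
Since 12^12 > 1, the factor 12^(−12N) decays exponentially, so the ratio → 0. Substituting N = 14n gives the stated form.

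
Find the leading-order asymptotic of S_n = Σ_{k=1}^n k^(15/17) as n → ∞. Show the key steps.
S_n ~ (17/32) · n^(32/17)

Integral comparison: Σ_{k=1}^n k^(15/17) = ∫_0^n x^(15/17) dx + O(n^(15/17)). The integral is n^(1 + 15/17) / (1 + 15/17) = n^((15+17)/17) / ((15+17)/17) = (17/32) · n^(32/17).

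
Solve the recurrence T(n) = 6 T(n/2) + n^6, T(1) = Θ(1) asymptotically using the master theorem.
T(n) = Θ(n^6)

log_2 6 ≈ 2.585. f(n) = n^6 dominates n^(log_2 6) since 6 > 2.585, and the regularity condition a·f(n/b) = 6·(n/2)^6 = (6/64)·n^6 ≤ c·f(n) holds with c = 6/64 ≈ 0.0938 < 1. So this is Case 3: T(n) = Θ(f(n)) = Θ(n^6).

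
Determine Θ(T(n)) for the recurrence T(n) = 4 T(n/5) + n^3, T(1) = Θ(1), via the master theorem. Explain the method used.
T(n) = Θ(n^3)

log_5 4 ≈ 0.861. f(n) = n^3 dominates n^(log_5 4) since 3 > 0.861, and the regularity condition a·f(n/b) = 4·(n/5)^3 = (4/125)·n^3 ≤ c·f(n) holds with c = 4/125 ≈ 0.032 < 1. So this is Case 3: T(n) = Θ(f(n)) = Θ(n^3).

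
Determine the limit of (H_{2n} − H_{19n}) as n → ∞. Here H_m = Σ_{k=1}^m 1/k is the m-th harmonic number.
lim = ln(2/19)

Euler-Maclaurin gives H_m = ln m + γ + 1/(2m) + O(1/m^2). The γ and O(1/m) terms cancel in the difference:
  H_{2n} − H_{19n} = ln(2n) − ln(19n) + O(1/n) = ln(2/19) + O(1/n).
Hence the limit is ln(2/19).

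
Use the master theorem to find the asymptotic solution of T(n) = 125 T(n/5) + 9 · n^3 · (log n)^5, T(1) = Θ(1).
T(n) = Θ(n^3 · (log n)^6)

Here log_5 125 = 3 and f(n) = 9 · n^3 · (log n)^5 = Θ(n^(log_5 125) · (log n)^5). This is the extended Case 2 of the master theorem (f matches the critical exponent up to log factors), giving T(n) = Θ(n^(log_5 125) · (log n)^(5+1)) = Θ(n^3 · (log n)^6).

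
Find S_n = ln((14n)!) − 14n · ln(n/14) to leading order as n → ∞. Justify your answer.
S_n ~ 14n · (ln 196 − 1) + O(ln n)

Stirling: ln((14n)!) = 14n ln(14n) − 14n + O(ln n).
  S_n = 14n ln(14n) − 14n − 14n ln(n/14) + O(ln n)
      = 14n ln(14n) − 14n ln n + 14n ln 14 − 14n + O(ln n)
      = 14n ln 14 + 14n ln 14 − 14n + O(ln n)
      = 14n (ln 196 − 1) + O(ln n).
Numerically ln(196) − 1 ≈ 4.2781.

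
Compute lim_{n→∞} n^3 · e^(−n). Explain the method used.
lim = 0

Exponentials with base > 1 dominate every fixed polynomial: for any fixed c, n^c / e^n → 0 as n → ∞ (e.g. by the ratio test, or since e^n grows faster than any power of n). Hence n^3 · e^(−n) = n^3 / e^n → 0.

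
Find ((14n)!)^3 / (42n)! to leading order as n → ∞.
((14n)!)^3/(42n)! ~ ((2π·14n)^(2/2) / sqrt(3)) · 3^(−3·14n)  →  0

Write N = 14n. Stirling: N! ~ sqrt(2π N)(N/e)^N and (3N)! ~ sqrt(2π·3N)·(3N/e)^(3N).
  (N!)^3/(3N)! ~ (2π N)^(3/2) (N/e)^(3N) / [sqrt(2π·3N) (3N/e)^(3N)]
     = (2π N)^(3/2) / sqrt(2π·3N) · (N/(3N))^(3N)
     = (2π N)^((3−1)/2) / sqrt(3) · 3^(−3N).
Since 3^3 > 1, the factor 3^(−3N) decays exponentially, so the ratio → 0. Substituting N = 14n gives the stated form.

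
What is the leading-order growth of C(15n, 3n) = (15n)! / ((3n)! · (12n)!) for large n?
C(15n, 3n) ~ (3125/256)^(3n) · sqrt(5/(8π·3n))

Write N = 3n. Apply Stirling to each factorial:
  (5N)! ~ sqrt(2π·5N) · (5N/e)^(5N),
  N! ~ sqrt(2π N) · (N/e)^N,
  (4N)! ~ sqrt(2π·4N) · (4N/e)^(4N).
The exponential factors combine to (5N)^(5N) / (N^N · (4N)^(4N)) = 5^(5N)/4^(4N) = (5^5/4^4)^N = (3125/256)^N.
The square-root prefactors combine to sqrt(2π·5N) / (sqrt(2π N)·sqrt(2π·4N)) = sqrt(5 / (2π·4·N)) = sqrt(5/(8π·3n)).
Substituting N = 3n: C(15n, 3n) ~ (3125/256)^(3n) · sqrt(5/(8π·3n)).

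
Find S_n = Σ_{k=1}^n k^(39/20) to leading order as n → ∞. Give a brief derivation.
S_n ~ (20/59) · n^(59/20)

Integral comparison: Σ_{k=1}^n k^(39/20) = ∫_0^n x^(39/20) dx + O(n^(39/20)). The integral is n^(1 + 39/20) / (1 + 39/20) = n^((39+20)/20) / ((39+20)/20) = (20/59) · n^(59/20).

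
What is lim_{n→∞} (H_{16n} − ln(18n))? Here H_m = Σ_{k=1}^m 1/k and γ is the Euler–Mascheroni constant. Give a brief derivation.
lim = ln(8/9) + γ

By Euler-Maclaurin, H_m = ln m + γ + O(1/m). So
  H_{16n} − ln(18n) = ln(16n) + γ − ln(18n) + O(1/n)
                       = ln(16/18) + γ + O(1/n).
Hence the limit is ln(16/18) + γ (= ln(8/9)).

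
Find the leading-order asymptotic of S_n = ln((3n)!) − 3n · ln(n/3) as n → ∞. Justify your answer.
S_n ~ 3n · (ln 9 − 1) + O(ln n)

Stirling: ln((3n)!) = 3n ln(3n) − 3n + O(ln n).
  S_n = 3n ln(3n) − 3n − 3n ln(n/3) + O(ln n)
      = 3n ln(3n) − 3n ln n + 3n ln 3 − 3n + O(ln n)
      = 3n ln 3 + 3n ln 3 − 3n + O(ln n)
      = 3n (ln 9 − 1) + O(ln n).
Numerically ln(9) − 1 ≈ 1.1972.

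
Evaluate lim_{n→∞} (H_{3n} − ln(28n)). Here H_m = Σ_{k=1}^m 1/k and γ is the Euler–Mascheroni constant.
lim = ln(3/28) + γ

By Euler-Maclaurin, H_m = ln m + γ + O(1/m). So
  H_{3n} − ln(28n) = ln(3n) + γ − ln(28n) + O(1/n)
                       = ln(3/28) + γ + O(1/n).
Hence the limit is ln(3/28) + γ.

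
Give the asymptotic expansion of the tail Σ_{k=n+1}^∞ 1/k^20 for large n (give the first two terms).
Σ_{k>n} 1/k^20 = 1/(19 · n^19) − 1/(2 · n^20) + O(1/n^21)

Compare to the integral: ∫_{n}^∞ x^(−20) dx = [−x^(−19)/19]_{n}^∞ = 1/((20−1)·n^19). The Euler-Maclaurin correction adds −f(n)/2 = −1/(2·n^20). Euler-Maclaurin then gives
  Σ_{k>n} 1/k^20 = ∫_{n}^∞ dx/x^20 − 1/(2·n^20) + O(1/n^21).
(Equivalently this is ζ(20) − Σ_{k≤n} 1/k^20.)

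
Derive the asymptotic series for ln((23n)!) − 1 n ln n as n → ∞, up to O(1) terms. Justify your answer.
ln((23n)!) − 1 n ln n = 22 n ln n + 23(ln 23 − 1) n + (1/2) ln(2π·23n) + O(1/n)

Stirling: ln((23n)!) = 23n ln(23n) − 23n + (1/2) ln(2π·23n) + O(1/n).
Expand 23n ln(23n) = 23n (ln n + ln 23) = 23n ln n + 23n ln 23.
Subtract 1n ln n: leading term is (23 − 1) n ln n = 22 n ln n. The next term is 23n ln 23 − 23n = 23(ln 23 − 1) n. Then the (1/2) ln(2π·23n) correction.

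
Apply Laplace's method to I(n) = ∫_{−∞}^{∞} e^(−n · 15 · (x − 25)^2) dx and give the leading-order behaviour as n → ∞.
I(n) = sqrt(π/(15n))

Here φ(x) = 15 · (x − 25)^2 has its unique minimum at x* = 25 with φ(x*) = 0 and φ''(x*) = 30. Laplace's method gives
  I(n) ~ e^(−n φ(x*)) · sqrt(2π / (n · φ''(x*))) = sqrt(2π / (30n)) = sqrt(π/(15n)).
This is exact: substituting u = (x − 25)·sqrt(15n) gives I(n) = (1/sqrt(15n)) ∫_{−∞}^{∞} e^(−u^2) du = sqrt(π/(15n)).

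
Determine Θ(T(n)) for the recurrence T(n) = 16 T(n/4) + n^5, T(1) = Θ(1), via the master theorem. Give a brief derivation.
T(n) = Θ(n^5)

log_4 16 ≈ 2.000. f(n) = n^5 dominates n^(log_4 16) since 5 > 2.000, and the regularity condition a·f(n/b) = 16·(n/4)^5 = (16/1024)·n^5 ≤ c·f(n) holds with c = 16/1024 ≈ 0.0156 < 1. So this is Case 3: T(n) = Θ(f(n)) = Θ(n^5).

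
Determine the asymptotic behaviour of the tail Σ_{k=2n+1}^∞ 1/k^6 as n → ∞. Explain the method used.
Σ_{k>2n} 1/k^6 ~ 1/(5 · (2n)^5)

Compare to the integral: ∫_{2n}^∞ x^(−6) dx = [−x^(−5)/5]_{2n}^∞ = 1/((6−1)·(2n)^5). Euler-Maclaurin then gives
  Σ_{k>2n} 1/k^6 = ∫_{2n}^∞ dx/x^6 − 1/(2·(2n)^6) + O(1/(2n)^7).
(Equivalently this is ζ(6) − Σ_{k≤2n} 1/k^6.)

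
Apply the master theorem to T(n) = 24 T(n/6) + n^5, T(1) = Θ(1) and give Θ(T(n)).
T(n) = Θ(n^5)

log_6 24 ≈ 1.774. f(n) = n^5 dominates n^(log_6 24) since 5 > 1.774, and the regularity condition a·f(n/b) = 24·(n/6)^5 = (24/7776)·n^5 ≤ c·f(n) holds with c = 24/7776 ≈ 0.00309 < 1. So this is Case 3: T(n) = Θ(f(n)) = Θ(n^5).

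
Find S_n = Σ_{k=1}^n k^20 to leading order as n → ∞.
S_n ~ n^21 / 21

By integral comparison (Euler-Maclaurin), Σ_{k=1}^n k^20 = ∫_0^n x^20 dx + O(n^20) = n^21/21 + O(n^20). (Equivalently, Faulhaber's formula gives the same leading term.)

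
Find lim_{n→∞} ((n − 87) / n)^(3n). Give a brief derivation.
lim = e^(−261)

Rewrite as (1 − 87/n)^(3n). By the standard limit (1 + x/n)^n → e^x, we have (1 − 87/n)^n → e^(−87), and raising to the 3rd power gives e^(−261).
More precisely, ln[(1 − 87/n)^(3n)] = 3n · ln(1 − 87/n) = 3n · (-87/n + O(1/n^2)) = -261 + O(1/n) → -261.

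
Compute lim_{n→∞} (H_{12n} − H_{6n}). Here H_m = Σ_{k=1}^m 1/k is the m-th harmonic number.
lim = ln(12/6) = ln 2

Euler-Maclaurin gives H_m = ln m + γ + 1/(2m) + O(1/m^2). The γ and O(1/m) terms cancel in the difference:
  H_{12n} − H_{6n} = ln(12n) − ln(6n) + O(1/n) = ln(12/6) + O(1/n).
Hence the limit is ln(12/6) = ln 2.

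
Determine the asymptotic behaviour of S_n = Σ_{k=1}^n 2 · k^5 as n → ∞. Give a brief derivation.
S_n ~ n^6 / 3

By integral comparison (Euler-Maclaurin), Σ_{k=1}^n 2 · k^5 = 2 · ∫_0^n x^5 dx + O(n^5) = 2 · n^6/6 = n^6 / 3 + O(n^5). (Equivalently, Faulhaber's formula gives the same leading term.)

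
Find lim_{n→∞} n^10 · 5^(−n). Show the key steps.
lim = 0

Exponentials with base > 1 dominate every fixed polynomial: for any fixed c, n^c / 5^n → 0 as n → ∞ (e.g. by the ratio test, or by writing 5^n = e^(n ln 5) and noting e^(n ln 5) / n^c → ∞). Hence n^10 · 5^(−n) = n^10 / 5^n → 0.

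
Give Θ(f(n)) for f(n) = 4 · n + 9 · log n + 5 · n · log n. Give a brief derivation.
f(n) ∈ Θ(n · log n)

Compare the terms by growth order. For large n, n^a · (log n)^b dominates n^a' · (log n)^b' iff a > a', or (a = a' and b > b'). Ranking the 3 terms shows the dominant one is 5 · n · log n. Hence f(n) ∈ Θ(n · log n).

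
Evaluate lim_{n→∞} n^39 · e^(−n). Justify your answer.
lim = 0

Exponentials with base > 1 dominate every fixed polynomial: for any fixed c, n^c / e^n → 0 as n → ∞ (e.g. by the ratio test, or since e^n grows faster than any power of n). Hence n^39 · e^(−n) = n^39 / e^n → 0.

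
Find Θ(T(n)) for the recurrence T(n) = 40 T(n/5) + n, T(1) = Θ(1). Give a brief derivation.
T(n) = Θ(n^(log_5 40))

Master theorem: compare f(n) = n to n^(log_5 40) where log_5 40 ≈ 2.292. Since 1 < log_5 40, we have f(n) = O(n^(log_5 40 − ε)) for some ε > 0 — Case 1. Hence T(n) = Θ(n^(log_5 40)).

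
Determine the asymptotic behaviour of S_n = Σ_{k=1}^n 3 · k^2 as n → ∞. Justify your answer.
S_n ~ n^3

By integral comparison (Euler-Maclaurin), Σ_{k=1}^n 3 · k^2 = 3 · ∫_0^n x^2 dx + O(n^2) = 3 · n^3/3 = n^3 + O(n^2). (Equivalently, Faulhaber's formula gives the same leading term.)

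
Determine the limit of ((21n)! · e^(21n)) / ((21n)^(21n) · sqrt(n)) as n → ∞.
lim = sqrt(2π·21)

Stirling: (21n)! ~ sqrt(2π·21n) · (21n/e)^(21n). Hence
  (21n)! · e^(21n) / (21n)^(21n) ~ sqrt(2π·21n).
Dividing by sqrt(n): sqrt(2π·21n) / sqrt(n) = sqrt(2π·21) · n^((1−1)/2), so the limit is sqrt(2π·21).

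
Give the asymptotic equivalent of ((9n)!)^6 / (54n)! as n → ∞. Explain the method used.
((9n)!)^6/(54n)! ~ ((2π·9n)^(5/2) / sqrt(6)) · 6^(−6·9n)  →  0

Write N = 9n. Stirling: N! ~ sqrt(2π N)(N/e)^N and (6N)! ~ sqrt(2π·6N)·(6N/e)^(6N).
  (N!)^6/(6N)! ~ (2π N)^(6/2) (N/e)^(6N) / [sqrt(2π·6N) (6N/e)^(6N)]
     = (2π N)^(6/2) / sqrt(2π·6N) · (N/(6N))^(6N)
     = (2π N)^((6−1)/2) / sqrt(6) · 6^(−6N).
Since 6^6 > 1, the factor 6^(−6N) decays exponentially, so the ratio → 0. Substituting N = 9n gives the stated form.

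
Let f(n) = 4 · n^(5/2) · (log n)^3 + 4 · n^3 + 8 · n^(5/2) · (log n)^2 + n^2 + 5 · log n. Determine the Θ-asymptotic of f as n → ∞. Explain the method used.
f(n) ∈ Θ(n^3)

Compare the terms by growth order. For large n, n^a · (log n)^b dominates n^a' · (log n)^b' iff a > a', or (a = a' and b > b'). Ranking the 5 terms shows the dominant one is 4 · n^3. Hence f(n) ∈ Θ(n^3).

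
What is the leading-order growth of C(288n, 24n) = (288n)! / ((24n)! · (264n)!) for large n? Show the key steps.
C(288n, 24n) ~ (8916100448256/285311670611)^(24n) · sqrt(6/(11π·24n))

Write N = 24n. Apply Stirling to each factorial:
  (12N)! ~ sqrt(2π·12N) · (12N/e)^(12N),
  N! ~ sqrt(2π N) · (N/e)^N,
  (11N)! ~ sqrt(2π·11N) · (11N/e)^(11N).
The exponential factors combine to (12N)^(12N) / (N^N · (11N)^(11N)) = 12^(12N)/11^(11N) = (12^12/11^11)^N = (8916100448256/285311670611)^N.
The square-root prefactors combine to sqrt(2π·12N) / (sqrt(2π N)·sqrt(2π·11N)) = sqrt(12 / (2π·11·N)) = sqrt(6/(11π·24n)).
Substituting N = 24n: C(288n, 24n) ~ (8916100448256/285311670611)^(24n) · sqrt(6/(11π·24n)).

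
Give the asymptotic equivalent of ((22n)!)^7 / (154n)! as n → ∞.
((22n)!)^7/(154n)! ~ ((2π·22n)^(6/2) / sqrt(7)) · 7^(−7·22n)  →  0

Write N = 22n. Stirling: N! ~ sqrt(2π N)(N/e)^N and (7N)! ~ sqrt(2π·7N)·(7N/e)^(7N).
  (N!)^7/(7N)! ~ (2π N)^(7/2) (N/e)^(7N) / [sqrt(2π·7N) (7N/e)^(7N)]
     = (2π N)^(7/2) / sqrt(2π·7N) · (N/(7N))^(7N)
     = (2π N)^((7−1)/2) / sqrt(7) · 7^(−7N).
Since 7^7 > 1, the factor 7^(−7N) decays exponentially, so the ratio → 0. Substituting N = 22n gives the stated form.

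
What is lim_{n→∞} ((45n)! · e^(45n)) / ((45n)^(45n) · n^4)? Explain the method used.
lim = 0

Stirling: (45n)! ~ sqrt(2π·45n) · (45n/e)^(45n). Hence
  (45n)! · e^(45n) / (45n)^(45n) ~ sqrt(2π·45n).
Dividing by n^4: sqrt(2π·45n) / n^4 = sqrt(2π·45) · n^((1−8)/2), so the expression behaves like sqrt(2π·45) · n^((1−8)/2) → 0.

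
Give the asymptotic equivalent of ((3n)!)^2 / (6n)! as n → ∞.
((3n)!)^2/(6n)! ~ ((2π·3n)^(1/2) / sqrt(2)) · 2^(−2·3n)  →  0

Write N = 3n. Stirling: N! ~ sqrt(2π N)(N/e)^N and (2N)! ~ sqrt(2π·2N)·(2N/e)^(2N).
  (N!)^2/(2N)! ~ (2π N)^(2/2) (N/e)^(2N) / [sqrt(2π·2N) (2N/e)^(2N)]
     = (2π N)^(2/2) / sqrt(2π·2N) · (N/(2N))^(2N)
     = (2π N)^((2−1)/2) / sqrt(2) · 2^(−2N).
Since 2^2 > 1, the factor 2^(−2N) decays exponentially, so the ratio → 0. Substituting N = 3n gives the stated form.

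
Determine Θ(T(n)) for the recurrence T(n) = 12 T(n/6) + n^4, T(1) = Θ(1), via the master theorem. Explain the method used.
T(n) = Θ(n^4)

log_6 12 ≈ 1.387. f(n) = n^4 dominates n^(log_6 12) since 4 > 1.387, and the regularity condition a·f(n/b) = 12·(n/6)^4 = (12/1296)·n^4 ≤ c·f(n) holds with c = 12/1296 ≈ 0.00926 < 1. So this is Case 3: T(n) = Θ(f(n)) = Θ(n^4).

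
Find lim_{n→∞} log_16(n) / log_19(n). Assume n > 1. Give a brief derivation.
lim = ln(19) / ln(16) = log_16(19)

Change of base: log_16(n) = ln n / ln 16 and log_19(n) = ln n / ln 19. The ratio is (ln n / ln 16) · (ln 19 / ln n) = ln 19 / ln 16, a constant independent of n. So the limit is ln 19 / ln 16 = log_16(19).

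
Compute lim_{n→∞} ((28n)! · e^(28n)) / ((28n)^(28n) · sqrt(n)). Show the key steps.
lim = sqrt(2π·28)

Stirling: (28n)! ~ sqrt(2π·28n) · (28n/e)^(28n). Hence
  (28n)! · e^(28n) / (28n)^(28n) ~ sqrt(2π·28n).
Dividing by sqrt(n): sqrt(2π·28n) / sqrt(n) = sqrt(2π·28) · n^((1−1)/2), so the limit is sqrt(2π·28).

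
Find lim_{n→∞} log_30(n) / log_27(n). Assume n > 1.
lim = ln(27) / ln(30) = log_30(27)

Change of base: log_30(n) = ln n / ln 30 and log_27(n) = ln n / ln 27. The ratio is (ln n / ln 30) · (ln 27 / ln n) = ln 27 / ln 30, a constant independent of n. So the limit is ln 27 / ln 30 = log_30(27).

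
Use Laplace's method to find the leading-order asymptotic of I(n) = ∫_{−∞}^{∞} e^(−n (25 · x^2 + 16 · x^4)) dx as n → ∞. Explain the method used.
I(n) ~ sqrt(π/(25n))

φ(x) = 25 · x^2 + 16 · x^4 has its unique global minimum at x* = 0 (since φ'(x) = 50x + 64x^3 = 0 only at x = 0 for real x with both coefficients positive, and φ → ∞ as |x| → ∞). At x* = 0, φ(0) = 0 and φ''(0) = 50. Laplace's method then gives
  I(n) ~ sqrt(2π / (n · φ''(0))) · e^(−n φ(0)) = sqrt(2π / (50n)) = sqrt(π/(25n)).
The 16 · x^4 term contributes only at subleading order (an O(1/n) relative correction).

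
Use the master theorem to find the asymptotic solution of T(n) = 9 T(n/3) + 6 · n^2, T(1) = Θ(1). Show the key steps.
T(n) = Θ(n^2 log n)

log_3 9 = 2, and f(n) = 6 · n^2 = Θ(n^(log_3 9)). This is Case 2 of the master theorem: T(n) = Θ(f(n) · log n) = Θ(n^2 log n).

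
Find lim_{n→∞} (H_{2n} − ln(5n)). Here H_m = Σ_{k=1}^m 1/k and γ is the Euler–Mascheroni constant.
lim = ln(2/5) + γ

By Euler-Maclaurin, H_m = ln m + γ + O(1/m). So
  H_{2n} − ln(5n) = ln(2n) + γ − ln(5n) + O(1/n)
                       = ln(2/5) + γ + O(1/n).
Hence the limit is ln(2/5) + γ.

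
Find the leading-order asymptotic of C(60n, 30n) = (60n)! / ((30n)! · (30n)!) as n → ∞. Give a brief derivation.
C(60n, 30n) ~ (4)^(30n) · sqrt(1/(π·30n))

Write N = 30n. Apply Stirling to each factorial:
  (2N)! ~ sqrt(2π·2N) · (2N/e)^(2N),
  N! ~ sqrt(2π N) · (N/e)^N,
  (1N)! ~ sqrt(2π·1N) · (1N/e)^(1N).
The exponential factors combine to (2N)^(2N) / (N^N · (1N)^(1N)) = 2^(2N)/1^(1N) = (2^2/1^1)^N = (4)^N.
The square-root prefactors combine to sqrt(2π·2N) / (sqrt(2π N)·sqrt(2π·1N)) = sqrt(2 / (2π·1·N)) = sqrt(1/(π·30n)).
Substituting N = 30n: C(60n, 30n) ~ (4)^(30n) · sqrt(1/(π·30n)).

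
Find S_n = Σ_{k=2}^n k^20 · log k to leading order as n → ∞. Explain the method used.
S_n ~ n^21 log n / 21 − n^21 / 441

By integral comparison, S_n = ∫_1^n x^20 · log x dx + O(n^20 · log n). For the integral, ∫ x^20 log x dx = n^21 log n / 21 − n^21/441 (integration by parts). Hence S_n ~ n^21 log n / 21 − n^21 / 441.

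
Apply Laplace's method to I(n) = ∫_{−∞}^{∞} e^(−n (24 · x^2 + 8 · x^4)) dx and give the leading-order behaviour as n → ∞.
I(n) ~ sqrt(π/(24n))

φ(x) = 24 · x^2 + 8 · x^4 has its unique global minimum at x* = 0 (since φ'(x) = 48x + 32x^3 = 0 only at x = 0 for real x with both coefficients positive, and φ → ∞ as |x| → ∞). At x* = 0, φ(0) = 0 and φ''(0) = 48. Laplace's method then gives
  I(n) ~ sqrt(2π / (n · φ''(0))) · e^(−n φ(0)) = sqrt(2π / (48n)) = sqrt(π/(24n)).
The 8 · x^4 term contributes only at subleading order (an O(1/n) relative correction).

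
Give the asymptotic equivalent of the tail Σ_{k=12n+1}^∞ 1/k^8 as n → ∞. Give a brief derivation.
Σ_{k>12n} 1/k^8 ~ 1/(7 · (12n)^7)

Compare to the integral: ∫_{12n}^∞ x^(−8) dx = [−x^(−7)/7]_{12n}^∞ = 1/((8−1)·(12n)^7). Euler-Maclaurin then gives
  Σ_{k>12n} 1/k^8 = ∫_{12n}^∞ dx/x^8 − 1/(2·(12n)^8) + O(1/(12n)^9).
(Equivalently this is ζ(8) − Σ_{k≤12n} 1/k^8.)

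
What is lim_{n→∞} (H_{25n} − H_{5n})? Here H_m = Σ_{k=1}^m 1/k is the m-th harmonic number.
lim = ln(25/5) = ln 5

Euler-Maclaurin gives H_m = ln m + γ + 1/(2m) + O(1/m^2). The γ and O(1/m) terms cancel in the difference:
  H_{25n} − H_{5n} = ln(25n) − ln(5n) + O(1/n) = ln(25/5) + O(1/n).
Hence the limit is ln(25/5) = ln 5.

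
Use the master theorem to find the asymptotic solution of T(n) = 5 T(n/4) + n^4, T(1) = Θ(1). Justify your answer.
T(n) = Θ(n^4)

log_4 5 ≈ 1.161. f(n) = n^4 dominates n^(log_4 5) since 4 > 1.161, and the regularity condition a·f(n/b) = 5·(n/4)^4 = (5/256)·n^4 ≤ c·f(n) holds with c = 5/256 ≈ 0.0195 < 1. So this is Case 3: T(n) = Θ(f(n)) = Θ(n^4).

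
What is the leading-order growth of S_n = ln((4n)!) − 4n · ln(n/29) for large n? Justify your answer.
S_n ~ 4n · (ln 116 − 1) + O(ln n)

Stirling: ln((4n)!) = 4n ln(4n) − 4n + O(ln n).
  S_n = 4n ln(4n) − 4n − 4n ln(n/29) + O(ln n)
      = 4n ln(4n) − 4n ln n + 4n ln 29 − 4n + O(ln n)
      = 4n ln 4 + 4n ln 29 − 4n + O(ln n)
      = 4n (ln 116 − 1) + O(ln n).
Numerically ln(116) − 1 ≈ 3.7536.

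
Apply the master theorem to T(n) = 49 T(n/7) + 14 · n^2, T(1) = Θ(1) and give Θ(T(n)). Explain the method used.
T(n) = Θ(n^2 log n)

log_7 49 = 2, and f(n) = 14 · n^2 = Θ(n^(log_7 49)). This is Case 2 of the master theorem: T(n) = Θ(f(n) · log n) = Θ(n^2 log n).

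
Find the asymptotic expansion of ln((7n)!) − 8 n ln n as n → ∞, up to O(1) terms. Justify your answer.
ln((7n)!) − 8 n ln n = −n ln n + 7(ln 7 − 1) n + (1/2) ln(2π·7n) + O(1/n)

Stirling: ln((7n)!) = 7n ln(7n) − 7n + (1/2) ln(2π·7n) + O(1/n).
Expand 7n ln(7n) = 7n (ln n + ln 7) = 7n ln n + 7n ln 7.
Subtract 8n ln n: leading term is (7 − 8) n ln n = −n ln n. The next term is 7n ln 7 − 7n = 7(ln 7 − 1) n. Then the (1/2) ln(2π·7n) correction.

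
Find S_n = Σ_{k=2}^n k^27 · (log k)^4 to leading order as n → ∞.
S_n ~ n^28 · (log n)^4 / 28

By integral comparison, S_n = ∫_1^n x^27 · (log x)^4 dx + O(n^27 · (log n)^4). For the integral, the leading term of ∫_1^n x^27 (log x)^4 dx is n^28/28 · (log n)^4 (by repeated integration by parts; each step lowers the log-exponent and produces a relatively O(1/log n) correction). Hence S_n ~ n^28 · (log n)^4 / 28.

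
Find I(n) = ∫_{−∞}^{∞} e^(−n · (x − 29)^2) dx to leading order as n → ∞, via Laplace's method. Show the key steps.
I(n) = sqrt(π/n)

Here φ(x) = (x − 29)^2 has its unique minimum at x* = 29 with φ(x*) = 0 and φ''(x*) = 2. Laplace's method gives
  I(n) ~ e^(−n φ(x*)) · sqrt(2π / (n · φ''(x*))) = sqrt(2π / (2n)) = sqrt(π/n).
This is exact: substituting u = (x − 29)·sqrt(n) gives I(n) = (1/sqrt(n)) ∫_{−∞}^{∞} e^(−u^2) du = sqrt(π/n).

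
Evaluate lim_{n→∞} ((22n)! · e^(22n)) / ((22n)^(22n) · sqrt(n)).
lim = sqrt(2π·22)

Stirling: (22n)! ~ sqrt(2π·22n) · (22n/e)^(22n). Hence
  (22n)! · e^(22n) / (22n)^(22n) ~ sqrt(2π·22n).
Dividing by sqrt(n): sqrt(2π·22n) / sqrt(n) = sqrt(2π·22) · n^((1−1)/2), so the limit is sqrt(2π·22).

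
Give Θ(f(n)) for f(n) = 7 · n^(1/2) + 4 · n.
f(n) ∈ Θ(n)

Compare the terms by growth order. For large n, n^a · (log n)^b dominates n^a' · (log n)^b' iff a > a', or (a = a' and b > b'). Ranking the 2 terms shows the dominant one is 4 · n. Hence f(n) ∈ Θ(n).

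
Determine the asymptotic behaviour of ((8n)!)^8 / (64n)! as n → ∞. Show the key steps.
((8n)!)^8/(64n)! ~ ((2π·8n)^(7/2) / sqrt(8)) · 8^(−8·8n)  →  0

Write N = 8n. Stirling: N! ~ sqrt(2π N)(N/e)^N and (8N)! ~ sqrt(2π·8N)·(8N/e)^(8N).
  (N!)^8/(8N)! ~ (2π N)^(8/2) (N/e)^(8N) / [sqrt(2π·8N) (8N/e)^(8N)]
     = (2π N)^(8/2) / sqrt(2π·8N) · (N/(8N))^(8N)
     = (2π N)^((8−1)/2) / sqrt(8) · 8^(−8N).
Since 8^8 > 1, the factor 8^(−8N) decays exponentially, so the ratio → 0. Substituting N = 8n gives the stated form.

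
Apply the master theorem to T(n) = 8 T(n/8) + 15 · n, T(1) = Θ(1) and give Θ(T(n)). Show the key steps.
T(n) = Θ(n log n)

log_8 8 = 1, and f(n) = 15 · n = Θ(n^(log_8 8)). This is Case 2 of the master theorem: T(n) = Θ(f(n) · log n) = Θ(n log n).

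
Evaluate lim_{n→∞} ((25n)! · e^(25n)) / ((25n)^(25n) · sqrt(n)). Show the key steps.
lim = sqrt(2π·25)

Stirling: (25n)! ~ sqrt(2π·25n) · (25n/e)^(25n). Hence
  (25n)! · e^(25n) / (25n)^(25n) ~ sqrt(2π·25n).
Dividing by sqrt(n): sqrt(2π·25n) / sqrt(n) = sqrt(2π·25) · n^((1−1)/2), so the limit is sqrt(2π·25).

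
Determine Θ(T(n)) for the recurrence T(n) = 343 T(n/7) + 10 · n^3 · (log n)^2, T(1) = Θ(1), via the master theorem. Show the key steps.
T(n) = Θ(n^3 · (log n)^3)

Here log_7 343 = 3 and f(n) = 10 · n^3 · (log n)^2 = Θ(n^(log_7 343) · (log n)^2). This is the extended Case 2 of the master theorem (f matches the critical exponent up to log factors), giving T(n) = Θ(n^(log_7 343) · (log n)^(2+1)) = Θ(n^3 · (log n)^3).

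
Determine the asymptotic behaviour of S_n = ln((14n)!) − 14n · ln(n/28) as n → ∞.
S_n ~ 14n · (ln 392 − 1) + O(ln n)

Stirling: ln((14n)!) = 14n ln(14n) − 14n + O(ln n).
  S_n = 14n ln(14n) − 14n − 14n ln(n/28) + O(ln n)
      = 14n ln(14n) − 14n ln n + 14n ln 28 − 14n + O(ln n)
      = 14n ln 14 + 14n ln 28 − 14n + O(ln n)
      = 14n (ln 392 − 1) + O(ln n).
Numerically ln(392) − 1 ≈ 4.9713.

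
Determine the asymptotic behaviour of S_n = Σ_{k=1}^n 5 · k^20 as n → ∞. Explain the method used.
S_n ~ 5 · n^21 / 21

By integral comparison (Euler-Maclaurin), Σ_{k=1}^n 5 · k^20 = 5 · ∫_0^n x^20 dx + O(n^20) = 5 · n^21/21 + O(n^20). (Equivalently, Faulhaber's formula gives the same leading term.)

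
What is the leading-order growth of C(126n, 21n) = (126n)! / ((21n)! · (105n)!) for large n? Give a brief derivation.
C(126n, 21n) ~ (46656/3125)^(21n) · sqrt(3/(5π·21n))

Write N = 21n. Apply Stirling to each factorial:
  (6N)! ~ sqrt(2π·6N) · (6N/e)^(6N),
  N! ~ sqrt(2π N) · (N/e)^N,
  (5N)! ~ sqrt(2π·5N) · (5N/e)^(5N).
The exponential factors combine to (6N)^(6N) / (N^N · (5N)^(5N)) = 6^(6N)/5^(5N) = (6^6/5^5)^N = (46656/3125)^N.
The square-root prefactors combine to sqrt(2π·6N) / (sqrt(2π N)·sqrt(2π·5N)) = sqrt(6 / (2π·5·N)) = sqrt(3/(5π·21n)).
Substituting N = 21n: C(126n, 21n) ~ (46656/3125)^(21n) · sqrt(3/(5π·21n)).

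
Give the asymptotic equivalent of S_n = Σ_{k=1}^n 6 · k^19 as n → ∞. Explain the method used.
S_n ~ 3 · n^20 / 10

By integral comparison (Euler-Maclaurin), Σ_{k=1}^n 6 · k^19 = 6 · ∫_0^n x^19 dx + O(n^19) = 6 · n^20/20 = 3 · n^20 / 10 + O(n^19). (Equivalently, Faulhaber's formula gives the same leading term.)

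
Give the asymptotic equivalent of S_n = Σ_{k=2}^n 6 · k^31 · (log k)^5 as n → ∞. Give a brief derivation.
S_n ~ 3 · n^32 · (log n)^5 / 16

By integral comparison, S_n = ∫_1^n 6 · x^31 · (log x)^5 dx + O(n^31 · (log n)^5). For the integral, the leading term of ∫_1^n x^31 (log x)^5 dx is n^32/32 · (log n)^5 (by repeated integration by parts; each step lowers the log-exponent and produces a relatively O(1/log n) correction). Hence S_n ~ 3 · n^32 · (log n)^5 / 16.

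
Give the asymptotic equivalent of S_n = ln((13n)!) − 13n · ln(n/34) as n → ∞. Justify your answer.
S_n ~ 13n · (ln 442 − 1) + O(ln n)

Stirling: ln((13n)!) = 13n ln(13n) − 13n + O(ln n).
  S_n = 13n ln(13n) − 13n − 13n ln(n/34) + O(ln n)
      = 13n ln(13n) − 13n ln n + 13n ln 34 − 13n + O(ln n)
      = 13n ln 13 + 13n ln 34 − 13n + O(ln n)
      = 13n (ln 442 − 1) + O(ln n).
Numerically ln(442) − 1 ≈ 5.0913.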